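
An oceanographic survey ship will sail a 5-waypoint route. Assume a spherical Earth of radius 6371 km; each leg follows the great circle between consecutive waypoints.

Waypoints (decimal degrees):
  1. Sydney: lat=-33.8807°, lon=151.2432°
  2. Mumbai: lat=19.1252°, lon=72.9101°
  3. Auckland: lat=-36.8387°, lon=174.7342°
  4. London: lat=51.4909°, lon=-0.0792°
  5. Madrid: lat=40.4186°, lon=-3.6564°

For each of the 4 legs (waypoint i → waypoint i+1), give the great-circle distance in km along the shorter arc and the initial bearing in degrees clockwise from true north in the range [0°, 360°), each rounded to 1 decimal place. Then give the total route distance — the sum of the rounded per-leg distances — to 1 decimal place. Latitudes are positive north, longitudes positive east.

Leg 1: dist=10160.6 km, bearing=292.2°
Leg 2: dist=12295.0 km, bearing=123.2°
Leg 3: dist=18335.2 km, bearing=347.5°
Leg 4: dist=1261.5 km, bearing=194.0°
Total: 42052.3 km

Leg 1: φ1=-0.5913298, φ2=0.3337977, Δφ=0.9251275, Δλ=-1.3671705 rad; a=sin²(Δφ/2)+cosφ1·cosφ2·sin²(Δλ/2)=0.5120131939; c=2·atan2(√a, √(1-a))=1.594825027; dist=6371·c=10160.630 ≈ 10160.6 km; running total=10160.6 km
Leg 1 bearing: y=sinΔλ·cosφ2=-0.92528504, x=cosφ1·sinφ2-sinφ1·cosφ2·cosΔλ=0.37851066; θ=atan2(y, x)=-67.7518° <0 so +360° → 292.2482° ≈ 292.2°
Leg 2: φ1=0.3337977, φ2=-0.6429566, Δφ=-0.9767543, Δλ=1.7771658 rad; a=sin²(Δφ/2)+cosφ1·cosφ2·sin²(Δλ/2)=0.6756894287; c=2·atan2(√a, √(1-a))=1.929839795; dist=6371·c=12295.009 ≈ 12295.0 km; running total=22455.6 km
Leg 2 bearing: y=sinΔλ·cosφ2=0.78334468, x=cosφ1·sinφ2-sinφ1·cosφ2·cosΔλ=-0.51274166; θ=atan2(y, x)=123.2069° ≈ 123.2°
Leg 3: φ1=-0.6429566, φ2=0.8986857, Δφ=1.5416423, Δλ=-3.0510694 rad; a=sin²(Δφ/2)+cosφ1·cosφ2·sin²(Δλ/2)=0.9827194017; c=2·atan2(√a, √(1-a))=2.877918114; dist=6371·c=18335.216 ≈ 18335.2 km; running total=40790.8 km
Leg 3 bearing: y=sinΔλ·cosφ2=-0.05628635, x=cosφ1·sinφ2-sinφ1·cosφ2·cosΔλ=0.25447940; θ=atan2(y, x)=-12.4720° <0 so +360° → 347.5280° ≈ 347.5°
Leg 4: φ1=0.8986857, φ2=0.7054376, Δφ=-0.1932481, Δλ=-0.0624339 rad; a=sin²(Δφ/2)+cosφ1·cosφ2·sin²(Δλ/2)=0.0097689812; c=2·atan2(√a, √(1-a))=0.197999586; dist=6371·c=1261.455 ≈ 1261.5 km; running total=42052.3 km
Leg 4 bearing: y=sinΔλ·cosφ2=-0.04750181, x=cosφ1·sinφ2-sinφ1·cosφ2·cosΔλ=-0.19088680; θ=atan2(y, x)=-166.0259° <0 so +360° → 193.9741° ≈ 194.0°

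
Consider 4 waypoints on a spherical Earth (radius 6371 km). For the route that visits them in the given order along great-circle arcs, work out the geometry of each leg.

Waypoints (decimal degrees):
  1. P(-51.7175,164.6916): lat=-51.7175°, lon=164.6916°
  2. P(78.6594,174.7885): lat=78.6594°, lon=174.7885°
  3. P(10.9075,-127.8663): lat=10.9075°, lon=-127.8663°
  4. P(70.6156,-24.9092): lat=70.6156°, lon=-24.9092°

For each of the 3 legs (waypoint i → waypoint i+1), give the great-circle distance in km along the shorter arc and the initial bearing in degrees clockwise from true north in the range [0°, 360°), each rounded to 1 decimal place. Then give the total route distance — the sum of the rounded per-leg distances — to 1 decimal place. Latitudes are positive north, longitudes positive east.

Leg 1: φ1=-0.9026407, φ2=1.3728655, Δφ=2.2755062, Δλ=0.1762241 rad; a=sin²(Δφ/2)+cosφ1·cosφ2·sin²(Δλ/2)=0.8248497953; c=2·atan2(√a, √(1-a))=2.277985520; dist=6371·c=14513.046 ≈ 14513.0 km; running total=14513.0 km
Leg 1 bearing: y=sinΔλ·cosφ2=0.03447381, x=cosφ1·sinφ2-sinφ1·cosφ2·cosΔλ=0.75940898; θ=atan2(y, x)=2.5992° ≈ 2.6°
Leg 2: φ1=1.3728655, φ2=0.1903718, Δφ=-1.1824937, Δλ=-5.2823228 rad; a=sin²(Δφ/2)+cosφ1·cosφ2·sin²(Δλ/2)=0.3551422844; c=2·atan2(√a, √(1-a))=1.276866822; dist=6371·c=8134.919 ≈ 8134.9 km; running total=22647.9 km
Leg 2 bearing: y=sinΔλ·cosφ2=0.82672624, x=cosφ1·sinφ2-sinφ1·cosφ2·cosΔλ=-0.48227450; θ=atan2(y, x)=120.2573° ≈ 120.3°
Leg 3: φ1=0.1903718, φ2=1.2324747, Δφ=1.0421029, Δλ=1.7969404 rad; a=sin²(Δφ/2)+cosφ1·cosφ2·sin²(Δλ/2)=0.4472890662; c=2·atan2(√a, √(1-a))=1.465178204; dist=6371·c=9334.650 ≈ 9334.7 km; running total=31982.6 km
Leg 3 bearing: y=sinΔλ·cosφ2=0.32345343, x=cosφ1·sinφ2-sinφ1·cosφ2·cosΔλ=0.94035318; θ=atan2(y, x)=18.9817° ≈ 19.0°

Leg 1: dist=14513.0 km, bearing=2.6°
Leg 2: dist=8134.9 km, bearing=120.3°
Leg 3: dist=9334.7 km, bearing=19.0°
Total: 31982.6 km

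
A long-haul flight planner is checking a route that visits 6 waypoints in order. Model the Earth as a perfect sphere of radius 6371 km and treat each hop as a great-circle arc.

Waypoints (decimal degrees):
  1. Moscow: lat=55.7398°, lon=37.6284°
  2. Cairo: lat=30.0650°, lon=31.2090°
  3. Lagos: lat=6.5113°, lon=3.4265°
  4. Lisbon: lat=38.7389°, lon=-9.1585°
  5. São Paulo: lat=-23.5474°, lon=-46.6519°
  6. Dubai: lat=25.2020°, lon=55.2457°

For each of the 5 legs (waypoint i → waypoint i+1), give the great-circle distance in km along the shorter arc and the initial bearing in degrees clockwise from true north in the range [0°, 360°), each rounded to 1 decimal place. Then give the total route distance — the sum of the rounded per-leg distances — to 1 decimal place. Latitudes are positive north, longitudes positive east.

Leg 1: dist=2899.5 km, bearing=192.7°
Leg 2: dist=3909.4 km, bearing=233.5°
Leg 3: dist=3800.2 km, bearing=342.4°
Leg 4: dist=7950.2 km, bearing=216.0°
Leg 5: dist=12225.3 km, bearing=70.4°
Total: 30784.6 km

Leg 1: φ1=0.9728430, φ2=0.5247332, Δφ=-0.4481098, Δλ=-0.1120397 rad; a=sin²(Δφ/2)+cosφ1·cosφ2·sin²(Δλ/2)=0.0508935442; c=2·atan2(√a, √(1-a))=0.455109477; dist=6371·c=2899.502 ≈ 2899.5 km; running total=2899.5 km
Leg 1 bearing: y=sinΔλ·cosφ2=-0.09676284, x=cosφ1·sinφ2-sinφ1·cosφ2·cosΔλ=-0.42877793; θ=atan2(y, x)=-167.2830° <0 so +360° → 192.7170° ≈ 192.7°
Leg 2: φ1=0.5247332, φ2=0.1136436, Δφ=-0.4110896, Δλ=-0.4848961 rad; a=sin²(Δφ/2)+cosφ1·cosφ2·sin²(Δλ/2)=0.0912187659; c=2·atan2(√a, √(1-a))=0.613631120; dist=6371·c=3909.444 ≈ 3909.4 km; running total=6808.9 km
Leg 2 bearing: y=sinΔλ·cosφ2=-0.46310976, x=cosφ1·sinφ2-sinφ1·cosφ2·cosΔλ=-0.34222940; θ=atan2(y, x)=-126.4637° <0 so +360° → 233.5363° ≈ 233.5°
Leg 3: φ1=0.1136436, φ2=0.6761214, Δφ=0.5624777, Δλ=-0.2196497 rad; a=sin²(Δφ/2)+cosφ1·cosφ2·sin²(Δλ/2)=0.0863416412; c=2·atan2(√a, √(1-a))=0.596482353; dist=6371·c=3800.189 ≈ 3800.2 km; running total=10609.1 km
Leg 3 bearing: y=sinΔλ·cosφ2=-0.16995369, x=cosφ1·sinφ2-sinφ1·cosφ2·cosΔλ=0.53540900; θ=atan2(y, x)=-17.6109° <0 so +360° → 342.3891° ≈ 342.4°
Leg 4: φ1=0.6761214, φ2=-0.4109797, Δφ=-1.0871010, Δλ=-0.6543833 rad; a=sin²(Δφ/2)+cosφ1·cosφ2·sin²(Δλ/2)=0.3413298792; c=2·atan2(√a, √(1-a))=1.247872891; dist=6371·c=7950.198 ≈ 7950.2 km; running total=18559.3 km
Leg 4 bearing: y=sinΔλ·cosφ2=-0.55798601, x=cosφ1·sinφ2-sinφ1·cosφ2·cosΔλ=-0.76677688; θ=atan2(y, x)=-143.9565° <0 so +360° → 216.0435° ≈ 216.0°
Leg 5: φ1=-0.4109797, φ2=0.4398579, Δφ=0.8508375, Δλ=1.7784486 rad; a=sin²(Δφ/2)+cosφ1·cosφ2·sin²(Δλ/2)=0.6705602670; c=2·atan2(√a, √(1-a))=1.918905000; dist=6371·c=12225.344 ≈ 12225.3 km; running total=30784.6 km
Leg 5 bearing: y=sinΔλ·cosφ2=0.88537467, x=cosφ1·sinφ2-sinφ1·cosφ2·cosΔλ=0.31582981; θ=atan2(y, x)=70.3677° ≈ 70.4°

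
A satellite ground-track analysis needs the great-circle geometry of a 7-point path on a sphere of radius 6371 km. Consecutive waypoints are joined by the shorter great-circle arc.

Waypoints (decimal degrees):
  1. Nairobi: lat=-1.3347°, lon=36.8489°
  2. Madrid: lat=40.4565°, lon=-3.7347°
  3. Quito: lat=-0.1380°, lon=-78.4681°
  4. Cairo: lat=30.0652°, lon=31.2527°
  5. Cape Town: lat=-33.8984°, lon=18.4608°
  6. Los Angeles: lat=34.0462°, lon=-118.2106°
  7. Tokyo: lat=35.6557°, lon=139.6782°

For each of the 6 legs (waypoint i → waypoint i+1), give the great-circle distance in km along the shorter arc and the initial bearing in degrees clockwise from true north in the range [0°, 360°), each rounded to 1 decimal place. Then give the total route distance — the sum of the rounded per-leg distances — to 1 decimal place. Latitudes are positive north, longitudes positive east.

Leg 1: φ1=-0.0232949, φ2=0.7060991, Δφ=0.7293940, Δλ=-0.7083174 rad; a=sin²(Δφ/2)+cosφ1·cosφ2·sin²(Δλ/2)=0.2187002225; c=2·atan2(√a, √(1-a))=0.973269495; dist=6371·c=6200.700 ≈ 6200.7 km; running total=6200.7 km
Leg 1 bearing: y=sinΔλ·cosφ2=-0.49500795, x=cosφ1·sinφ2-sinφ1·cosφ2·cosΔλ=0.66215472; θ=atan2(y, x)=-36.7807° <0 so +360° → 323.2193° ≈ 323.2°
Leg 2: φ1=0.7060991, φ2=-0.0024086, Δφ=-0.7085077, Δλ=-1.3043439 rad; a=sin²(Δφ/2)+cosφ1·cosφ2·sin²(Δλ/2)=0.4006052995; c=2·atan2(√a, √(1-a))=1.370673813; dist=6371·c=8732.563 ≈ 8732.6 km; running total=14933.3 km
Leg 2 bearing: y=sinΔλ·cosφ2=-0.96470828, x=cosφ1·sinφ2-sinφ1·cosφ2·cosΔλ=-0.17268674; θ=atan2(y, x)=-100.1487° <0 so +360° → 259.8513° ≈ 259.9°
Leg 3: φ1=-0.0024086, φ2=0.5247367, Δφ=0.5271453, Δλ=1.9149892 rad; a=sin²(Δφ/2)+cosφ1·cosφ2·sin²(Δλ/2)=0.6466213237; c=2·atan2(√a, √(1-a))=1.868413164; dist=6371·c=11903.660 ≈ 11903.7 km; running total=26837.0 km
Leg 3 bearing: y=sinΔλ·cosφ2=0.81469524, x=cosφ1·sinφ2-sinφ1·cosφ2·cosΔλ=0.50028033; θ=atan2(y, x)=58.4471° ≈ 58.4°
Leg 4: φ1=0.5247367, φ2=-0.5916387, Δφ=-1.1163754, Δλ=-0.2232608 rad; a=sin²(Δφ/2)+cosφ1·cosφ2·sin²(Δλ/2)=0.2894434843; c=2·atan2(√a, √(1-a))=1.136124210; dist=6371·c=7238.247 ≈ 7238.2 km; running total=34075.2 km
Leg 4 bearing: y=sinΔλ·cosφ2=-0.18377700, x=cosφ1·sinφ2-sinφ1·cosφ2·cosΔλ=-0.88819470; θ=atan2(y, x)=-168.3099° <0 so +360° → 191.6901° ≈ 191.7°
Leg 5: φ1=-0.5916387, φ2=0.5942183, Δφ=1.1858570, Δλ=-2.3853659 rad; a=sin²(Δφ/2)+cosφ1·cosφ2·sin²(Δλ/2)=0.9062684690; c=2·atan2(√a, √(1-a))=2.519287531; dist=6371·c=16050.381 ≈ 16050.4 km; running total=50125.6 km
Leg 5 bearing: y=sinΔλ·cosφ2=-0.56856070, x=cosφ1·sinφ2-sinφ1·cosφ2·cosΔλ=0.12853971; θ=atan2(y, x)=-77.2608° <0 so +360° → 282.7392° ≈ 282.7°
Leg 6: φ1=0.5942183, φ2=0.6223094, Δφ=0.0280911, Δλ=4.5010087 rad; a=sin²(Δφ/2)+cosφ1·cosφ2·sin²(Δλ/2)=0.4074524831; c=2·atan2(√a, √(1-a))=1.384627760; dist=6371·c=8821.463 ≈ 8821.5 km; running total=58947.1 km
Leg 6 bearing: y=sinΔλ·cosφ2=-0.79444927, x=cosφ1·sinφ2-sinφ1·cosφ2·cosΔλ=0.57843771; θ=atan2(y, x)=-53.9417° <0 so +360° → 306.0583° ≈ 306.1°

Leg 1: dist=6200.7 km, bearing=323.2°
Leg 2: dist=8732.6 km, bearing=259.9°
Leg 3: dist=11903.7 km, bearing=58.4°
Leg 4: dist=7238.2 km, bearing=191.7°
Leg 5: dist=16050.4 km, bearing=282.7°
Leg 6: dist=8821.5 km, bearing=306.1°
Total: 58947.1 km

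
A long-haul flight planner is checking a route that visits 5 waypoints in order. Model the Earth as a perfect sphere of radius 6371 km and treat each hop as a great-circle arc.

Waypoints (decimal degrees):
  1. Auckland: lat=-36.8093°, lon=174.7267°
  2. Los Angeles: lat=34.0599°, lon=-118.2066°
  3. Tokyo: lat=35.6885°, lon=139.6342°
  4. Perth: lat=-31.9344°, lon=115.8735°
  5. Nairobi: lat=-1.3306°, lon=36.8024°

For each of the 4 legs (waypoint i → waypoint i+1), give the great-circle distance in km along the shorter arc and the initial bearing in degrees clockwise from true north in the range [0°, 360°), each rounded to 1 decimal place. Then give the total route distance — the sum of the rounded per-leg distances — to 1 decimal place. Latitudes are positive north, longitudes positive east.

Leg 1: dist=10499.3 km, bearing=49.9°
Leg 2: dist=8822.1 km, bearing=306.1°
Leg 3: dist=7917.0 km, bearing=201.2°
Leg 4: dist=8898.9 km, bearing=274.7°
Total: 36137.3 km

Leg 1: φ1=-0.6424435, φ2=0.5944574, Δφ=1.2369009, Δλ=-5.1126506 rad; a=sin²(Δφ/2)+cosφ1·cosφ2·sin²(Δλ/2)=0.5385527333; c=2·atan2(√a, √(1-a))=1.647978401; dist=6371·c=10499.270 ≈ 10499.3 km; running total=10499.3 km
Leg 1 bearing: y=sinΔλ·cosφ2=0.76297087, x=cosφ1·sinφ2-sinφ1·cosφ2·cosΔλ=0.64181788; θ=atan2(y, x)=49.9292° ≈ 49.9°
Leg 2: φ1=0.5944574, φ2=0.6228818, Δφ=0.0284244, Δλ=4.5001709 rad; a=sin²(Δφ/2)+cosφ1·cosφ2·sin²(Δλ/2)=0.4074996414; c=2·atan2(√a, √(1-a))=1.384723735; dist=6371·c=8822.075 ≈ 8822.1 km; running total=19321.4 km
Leg 2 bearing: y=sinΔλ·cosφ2=-0.79397983, x=cosφ1·sinφ2-sinφ1·cosφ2·cosΔλ=0.57911205; θ=atan2(y, x)=-53.8938° <0 so +360° → 306.1062° ≈ 306.1°
Leg 3: φ1=0.6228818, φ2=-0.5573604, Δφ=-1.1802423, Δλ=-0.4147024 rad; a=sin²(Δφ/2)+cosφ1·cosφ2·sin²(Δλ/2)=0.3388624627; c=2·atan2(√a, √(1-a))=1.242664519; dist=6371·c=7917.016 ≈ 7917.0 km; running total=27238.4 km
Leg 3 bearing: y=sinΔλ·cosφ2=-0.34193775, x=cosφ1·sinφ2-sinφ1·cosφ2·cosΔλ=-0.88273289; θ=atan2(y, x)=-158.8255° <0 so +360° → 201.1745° ≈ 201.2°
Leg 4: φ1=-0.5573604, φ2=-0.0232234, Δφ=0.5341371, Δλ=-1.3800510 rad; a=sin²(Δφ/2)+cosφ1·cosφ2·sin²(Δλ/2)=0.4134317869; c=2·atan2(√a, √(1-a))=1.396783024; dist=6371·c=8898.905 ≈ 8898.9 km; running total=36137.3 km
Leg 4 bearing: y=sinΔλ·cosφ2=-0.98159845, x=cosφ1·sinφ2-sinφ1·cosφ2·cosΔλ=0.08054976; θ=atan2(y, x)=-85.3088° <0 so +360° → 274.6912° ≈ 274.7°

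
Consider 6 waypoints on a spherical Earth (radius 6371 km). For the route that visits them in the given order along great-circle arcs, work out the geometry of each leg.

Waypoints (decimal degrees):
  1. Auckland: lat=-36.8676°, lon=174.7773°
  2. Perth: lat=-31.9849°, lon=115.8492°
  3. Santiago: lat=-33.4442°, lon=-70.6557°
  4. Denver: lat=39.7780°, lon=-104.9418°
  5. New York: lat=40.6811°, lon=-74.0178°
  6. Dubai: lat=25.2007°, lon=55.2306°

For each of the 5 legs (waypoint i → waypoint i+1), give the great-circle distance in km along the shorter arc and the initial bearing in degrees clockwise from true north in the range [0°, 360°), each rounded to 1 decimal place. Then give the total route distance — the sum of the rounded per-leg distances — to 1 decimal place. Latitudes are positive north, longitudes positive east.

Leg 1: φ1=-0.6434610, φ2=-0.5582418, Δφ=0.0852192, Δλ=-1.0284894 rad; a=sin²(Δφ/2)+cosφ1·cosφ2·sin²(Δλ/2)=0.1659901129; c=2·atan2(√a, √(1-a))=0.839251809; dist=6371·c=5346.873 ≈ 5346.9 km; running total=5346.9 km
Leg 1 bearing: y=sinΔλ·cosφ2=-0.72649001, x=cosφ1·sinφ2-sinφ1·cosφ2·cosΔλ=-0.16112680; θ=atan2(y, x)=-102.5051° <0 so +360° → 257.4949° ≈ 257.5°
Leg 2: φ1=-0.5582418, φ2=-0.5837114, Δφ=-0.0254696, Δλ=-3.2551246 rad; a=sin²(Δφ/2)+cosφ1·cosφ2·sin²(Δλ/2)=0.7056312948; c=2·atan2(√a, √(1-a))=1.994635109; dist=6371·c=12707.820 ≈ 12707.8 km; running total=18054.7 km
Leg 2 bearing: y=sinΔλ·cosφ2=0.09453026, x=cosφ1·sinφ2-sinφ1·cosφ2·cosΔλ=-0.90660196; θ=atan2(y, x)=174.0474° ≈ 174.0°
Leg 3: φ1=-0.5837114, φ2=0.6942571, Δφ=1.2779685, Δλ=-0.5984053 rad; a=sin²(Δφ/2)+cosφ1·cosφ2·sin²(Δλ/2)=0.4113854559; c=2·atan2(√a, √(1-a))=1.392626075; dist=6371·c=8872.421 ≈ 8872.4 km; running total=26927.1 km
Leg 3 bearing: y=sinΔλ·cosφ2=-0.43293222, x=cosφ1·sinφ2-sinφ1·cosφ2·cosΔλ=0.88383231; θ=atan2(y, x)=-26.0972° <0 so +360° → 333.9028° ≈ 333.9°
Leg 4: φ1=0.6942571, φ2=0.7100191, Δφ=0.0157621, Δλ=0.5397256 rad; a=sin²(Δφ/2)+cosφ1·cosφ2·sin²(Δλ/2)=0.0414856749; c=2·atan2(√a, √(1-a))=0.410231174; dist=6371·c=2613.583 ≈ 2613.6 km; running total=29540.7 km
Leg 4 bearing: y=sinΔλ·cosφ2=0.38971624, x=cosφ1·sinφ2-sinφ1·cosφ2·cosΔλ=0.08473317; θ=atan2(y, x)=77.7335° ≈ 77.7°
Leg 5: φ1=0.7100191, φ2=0.4398352, Δφ=-0.2701839, Δλ=2.2558101 rad; a=sin²(Δφ/2)+cosφ1·cosφ2·sin²(Δλ/2)=0.5782892855; c=2·atan2(√a, √(1-a))=1.728021863; dist=6371·c=11009.227 ≈ 11009.2 km; running total=40549.9 km
Leg 5 bearing: y=sinΔλ·cosφ2=0.70070337, x=cosφ1·sinφ2-sinφ1·cosφ2·cosΔλ=0.69605886; θ=atan2(y, x)=45.1905° ≈ 45.2°

Leg 1: dist=5346.9 km, bearing=257.5°
Leg 2: dist=12707.8 km, bearing=174.0°
Leg 3: dist=8872.4 km, bearing=333.9°
Leg 4: dist=2613.6 km, bearing=77.7°
Leg 5: dist=11009.2 km, bearing=45.2°
Total: 40549.9 km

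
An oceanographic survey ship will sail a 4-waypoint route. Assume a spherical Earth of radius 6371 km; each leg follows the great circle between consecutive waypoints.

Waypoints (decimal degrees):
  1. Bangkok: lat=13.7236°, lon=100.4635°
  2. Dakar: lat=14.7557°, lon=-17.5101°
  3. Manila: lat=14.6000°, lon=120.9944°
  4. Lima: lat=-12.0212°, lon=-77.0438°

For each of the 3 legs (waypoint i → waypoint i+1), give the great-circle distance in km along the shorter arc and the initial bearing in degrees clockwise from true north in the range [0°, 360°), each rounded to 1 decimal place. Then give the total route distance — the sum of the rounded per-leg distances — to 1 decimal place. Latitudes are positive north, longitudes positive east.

Leg 1: φ1=0.2395220, φ2=0.2575355, Δφ=0.0180135, Δλ=-2.0590278 rad; a=sin²(Δφ/2)+cosφ1·cosφ2·sin²(Δλ/2)=0.6901107915; c=2·atan2(√a, √(1-a))=1.960832188; dist=6371·c=12492.462 ≈ 12492.5 km; running total=12492.5 km
Leg 1 bearing: y=sinΔλ·cosφ2=-0.85403761, x=cosφ1·sinφ2-sinφ1·cosφ2·cosΔλ=0.35503706; θ=atan2(y, x)=-67.4266° <0 so +360° → 292.5734° ≈ 292.6°
Leg 2: φ1=0.2575355, φ2=0.2548181, Δφ=-0.0027175, Δλ=2.4173596 rad; a=sin²(Δφ/2)+cosφ1·cosφ2·sin²(Δλ/2)=0.8183579493; c=2·atan2(√a, √(1-a))=2.261028073; dist=6371·c=14405.010 ≈ 14405.0 km; running total=26897.5 km
Leg 2 bearing: y=sinΔλ·cosφ2=0.64116657, x=cosφ1·sinφ2-sinφ1·cosφ2·cosΔλ=0.42836701; θ=atan2(y, x)=56.2529° ≈ 56.3°
Leg 3: φ1=0.2548181, φ2=-0.2098095, Δφ=-0.4646276, Δλ=-3.4564186 rad; a=sin²(Δφ/2)+cosφ1·cosφ2·sin²(Δλ/2)=0.9762338349; c=2·atan2(√a, √(1-a))=2.832032543; dist=6371·c=18042.879 ≈ 18042.9 km; running total=44940.4 km
Leg 3 bearing: y=sinΔλ·cosφ2=0.30286055, x=cosφ1·sinφ2-sinφ1·cosφ2·cosΔλ=0.03287590; θ=atan2(y, x)=83.8047° ≈ 83.8°

Leg 1: dist=12492.5 km, bearing=292.6°
Leg 2: dist=14405.0 km, bearing=56.3°
Leg 3: dist=18042.9 km, bearing=83.8°
Total: 44940.4 km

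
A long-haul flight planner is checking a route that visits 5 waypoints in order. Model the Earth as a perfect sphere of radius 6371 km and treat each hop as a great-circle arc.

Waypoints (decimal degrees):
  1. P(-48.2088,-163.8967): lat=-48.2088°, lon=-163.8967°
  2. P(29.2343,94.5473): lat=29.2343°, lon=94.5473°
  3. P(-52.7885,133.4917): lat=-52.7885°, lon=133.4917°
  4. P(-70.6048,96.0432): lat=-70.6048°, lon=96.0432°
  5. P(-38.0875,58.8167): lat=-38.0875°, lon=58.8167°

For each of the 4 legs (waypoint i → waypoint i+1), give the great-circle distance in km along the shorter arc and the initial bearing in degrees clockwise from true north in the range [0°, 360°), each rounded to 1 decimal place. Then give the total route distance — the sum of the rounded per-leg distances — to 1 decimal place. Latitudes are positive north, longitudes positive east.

Leg 1: φ1=-0.8414023, φ2=0.5102348, Δφ=1.3516371, Δλ=4.5106987 rad; a=sin²(Δφ/2)+cosφ1·cosφ2·sin²(Δλ/2)=0.7403118766; c=2·atan2(√a, √(1-a))=2.072162195; dist=6371·c=13201.745 ≈ 13201.7 km; running total=13201.7 km
Leg 1 bearing: y=sinΔλ·cosφ2=-0.85494111, x=cosφ1·sinφ2-sinφ1·cosφ2·cosΔλ=0.19513200; θ=atan2(y, x)=-77.1430° <0 so +360° → 282.8570° ≈ 282.9°
Leg 2: φ1=0.5102348, φ2=-0.9213331, Δφ=-1.4315679, Δλ=0.6797080 rad; a=sin²(Δφ/2)+cosφ1·cosφ2·sin²(Δλ/2)=0.4892529054; c=2·atan2(√a, √(1-a))=1.549300482; dist=6371·c=9870.593 ≈ 9870.6 km; running total=23072.3 km
Leg 2 bearing: y=sinΔλ·cosφ2=0.38013090, x=cosφ1·sinφ2-sinφ1·cosφ2·cosΔλ=-0.92468292; θ=atan2(y, x)=157.6528° ≈ 157.7°
Leg 3: φ1=-0.9213331, φ2=-1.2322862, Δφ=-0.3109531, Δλ=-0.6535996 rad; a=sin²(Δφ/2)+cosφ1·cosφ2·sin²(Δλ/2)=0.0446742803; c=2·atan2(√a, √(1-a))=0.425938329; dist=6371·c=2713.653 ≈ 2713.7 km; running total=25786.0 km
Leg 3 bearing: y=sinΔλ·cosφ2=-0.20192189, x=cosφ1·sinφ2-sinφ1·cosφ2·cosΔλ=-0.36047400; θ=atan2(y, x)=-150.7443° <0 so +360° → 209.2557° ≈ 209.3°
Leg 4: φ1=-1.2322862, φ2=-0.6647523, Δφ=0.5675339, Δλ=-0.6497250 rad; a=sin²(Δφ/2)+cosφ1·cosφ2·sin²(Δλ/2)=0.1050126332; c=2·atan2(√a, √(1-a))=0.660028539; dist=6371·c=4205.042 ≈ 4205.0 km; running total=29991.0 km
Leg 4 bearing: y=sinΔλ·cosφ2=-0.47615150, x=cosφ1·sinφ2-sinφ1·cosφ2·cosΔλ=0.38628961; θ=atan2(y, x)=-50.9485° <0 so +360° → 309.0515° ≈ 309.1°

Leg 1: dist=13201.7 km, bearing=282.9°
Leg 2: dist=9870.6 km, bearing=157.7°
Leg 3: dist=2713.7 km, bearing=209.3°
Leg 4: dist=4205.0 km, bearing=309.1°
Total: 29991.0 km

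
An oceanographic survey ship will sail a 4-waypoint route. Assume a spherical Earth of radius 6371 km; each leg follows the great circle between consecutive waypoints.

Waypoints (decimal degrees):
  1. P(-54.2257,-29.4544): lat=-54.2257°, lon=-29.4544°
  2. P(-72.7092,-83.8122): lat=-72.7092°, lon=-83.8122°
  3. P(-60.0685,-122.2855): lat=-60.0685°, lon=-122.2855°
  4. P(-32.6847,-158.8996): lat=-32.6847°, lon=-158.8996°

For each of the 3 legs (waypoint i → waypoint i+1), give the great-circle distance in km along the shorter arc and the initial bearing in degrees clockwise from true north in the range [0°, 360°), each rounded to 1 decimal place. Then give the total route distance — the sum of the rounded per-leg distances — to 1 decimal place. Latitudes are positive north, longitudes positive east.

Leg 1: φ1=-0.9464170, φ2=-1.2690149, Δφ=-0.3225979, Δλ=-0.9487226 rad; a=sin²(Δφ/2)+cosφ1·cosφ2·sin²(Δλ/2)=0.0620443682; c=2·atan2(√a, √(1-a))=0.503474999; dist=6371·c=3207.639 ≈ 3207.6 km; running total=3207.6 km
Leg 1 bearing: y=sinΔλ·cosφ2=-0.24154358, x=cosφ1·sinφ2-sinφ1·cosφ2·cosΔλ=-0.41765555; θ=atan2(y, x)=-149.9578° <0 so +360° → 210.0422° ≈ 210.0°
Leg 2: φ1=-1.2690149, φ2=-1.0483931, Δφ=0.2206218, Δλ=-0.6714858 rad; a=sin²(Δφ/2)+cosφ1·cosφ2·sin²(Δλ/2)=0.0282176412; c=2·atan2(√a, √(1-a))=0.337562564; dist=6371·c=2150.611 ≈ 2150.6 km; running total=5358.2 km
Leg 2 bearing: y=sinΔλ·cosφ2=-0.31043055, x=cosφ1·sinφ2-sinφ1·cosφ2·cosΔλ=0.11540578; θ=atan2(y, x)=-69.6069° <0 so +360° → 290.3931° ≈ 290.4°
Leg 3: φ1=-1.0483931, φ2=-0.5704556, Δφ=0.4779375, Δλ=-0.6390366 rad; a=sin²(Δφ/2)+cosφ1·cosφ2·sin²(Δλ/2)=0.0974620504; c=2·atan2(√a, √(1-a))=0.634992915; dist=6371·c=4045.540 ≈ 4045.5 km; running total=9403.7 km
Leg 3 bearing: y=sinΔλ·cosφ2=-0.50198192, x=cosφ1·sinφ2-sinφ1·cosφ2·cosΔλ=0.31601732; θ=atan2(y, x)=-57.8080° <0 so +360° → 302.1920° ≈ 302.2°

Leg 1: dist=3207.6 km, bearing=210.0°
Leg 2: dist=2150.6 km, bearing=290.4°
Leg 3: dist=4045.5 km, bearing=302.2°
Total: 9403.7 km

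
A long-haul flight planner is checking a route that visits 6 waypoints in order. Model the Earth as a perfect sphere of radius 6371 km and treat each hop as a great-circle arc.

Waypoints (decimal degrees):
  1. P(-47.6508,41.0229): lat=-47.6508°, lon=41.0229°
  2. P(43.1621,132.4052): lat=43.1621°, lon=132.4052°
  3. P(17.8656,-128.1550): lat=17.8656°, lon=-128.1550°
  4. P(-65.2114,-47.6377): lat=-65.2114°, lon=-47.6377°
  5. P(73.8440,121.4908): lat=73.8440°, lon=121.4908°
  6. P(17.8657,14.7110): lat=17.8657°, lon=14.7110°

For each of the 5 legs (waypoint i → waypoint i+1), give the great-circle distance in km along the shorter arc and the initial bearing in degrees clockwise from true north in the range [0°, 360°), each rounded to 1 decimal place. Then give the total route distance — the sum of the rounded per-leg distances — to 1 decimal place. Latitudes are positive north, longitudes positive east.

Leg 1: dist=13472.3 km, bearing=58.4°
Leg 2: dist=9395.0 km, bearing=70.6°
Leg 3: dist=11373.6 km, bearing=155.0°
Leg 4: dist=18970.1 km, bearing=18.7°
Leg 5: dist=8606.0 km, bearing=291.0°
Total: 61817.0 km

Leg 1: φ1=-0.8316634, φ2=0.7533208, Δφ=1.5849841, Δλ=1.5949220 rad; a=sin²(Δφ/2)+cosφ1·cosφ2·sin²(Δλ/2)=0.7587068007; c=2·atan2(√a, √(1-a))=2.114622078; dist=6371·c=13472.257 ≈ 13472.3 km; running total=13472.3 km
Leg 1 bearing: y=sinΔλ·cosφ2=0.72920901, x=cosφ1·sinφ2-sinφ1·cosφ2·cosΔλ=0.44781400; θ=atan2(y, x)=58.4455° ≈ 58.4°
Leg 2: φ1=0.7533208, φ2=0.3118135, Δφ=-0.4415072, Δλ=-4.5476334 rad; a=sin²(Δφ/2)+cosφ1·cosφ2·sin²(Δλ/2)=0.4520017282; c=2·atan2(√a, √(1-a))=1.474651728; dist=6371·c=9395.006 ≈ 9395.0 km; running total=22867.3 km
Leg 2 bearing: y=sinΔλ·cosφ2=0.93889023, x=cosφ1·sinφ2-sinφ1·cosφ2·cosΔλ=0.33055984; θ=atan2(y, x)=70.6041° ≈ 70.6°
Leg 3: φ1=0.3118135, φ2=-1.1381536, Δφ=-1.4499672, Δλ=1.4052920 rad; a=sin²(Δφ/2)+cosφ1·cosφ2·sin²(Δλ/2)=0.6063871554; c=2·atan2(√a, √(1-a))=1.785209741; dist=6371·c=11373.571 ≈ 11373.6 km; running total=34240.9 km
Leg 3 bearing: y=sinΔλ·cosφ2=0.41354228, x=cosφ1·sinφ2-sinφ1·cosφ2·cosΔλ=-0.88527390; θ=atan2(y, x)=154.9611° ≈ 155.0°
Leg 4: φ1=-1.1381536, φ2=1.2888209, Δφ=2.4269746, Δλ=2.9518492 rad; a=sin²(Δφ/2)+cosφ1·cosφ2·sin²(Δλ/2)=0.9932886666; c=2·atan2(√a, √(1-a))=2.977563371; dist=6371·c=18970.056 ≈ 18970.1 km; running total=53211.0 km
Leg 4 bearing: y=sinΔλ·cosφ2=0.05248056, x=cosφ1·sinφ2-sinφ1·cosφ2·cosΔλ=0.15463168; θ=atan2(y, x)=18.7467° ≈ 18.7°
Leg 5: φ1=1.2888209, φ2=0.3118153, Δφ=-0.9770056, Δλ=-1.8636591 rad; a=sin²(Δφ/2)+cosφ1·cosφ2·sin²(Δλ/2)=0.3908926943; c=2·atan2(√a, √(1-a))=1.350811709; dist=6371·c=8606.021 ≈ 8606.0 km; running total=61817.0 km
Leg 5 bearing: y=sinΔλ·cosφ2=-0.91125279, x=cosφ1·sinφ2-sinφ1·cosφ2·cosΔλ=0.34928604; θ=atan2(y, x)=-69.0280° <0 so +360° → 290.9720° ≈ 291.0°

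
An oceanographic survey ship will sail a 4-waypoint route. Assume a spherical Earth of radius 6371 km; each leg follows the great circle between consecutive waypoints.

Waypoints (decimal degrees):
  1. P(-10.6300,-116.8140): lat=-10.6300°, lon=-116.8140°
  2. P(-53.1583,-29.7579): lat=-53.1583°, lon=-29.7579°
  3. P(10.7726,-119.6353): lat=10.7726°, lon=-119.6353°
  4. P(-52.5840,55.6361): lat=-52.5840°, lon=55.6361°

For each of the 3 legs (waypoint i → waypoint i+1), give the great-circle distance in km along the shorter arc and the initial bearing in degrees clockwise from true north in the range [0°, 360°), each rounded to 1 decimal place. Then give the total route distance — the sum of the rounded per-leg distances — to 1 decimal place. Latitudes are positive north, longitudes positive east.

Leg 1: dist=8868.1 km, bearing=142.5°
Leg 2: dist=10956.0 km, bearing=276.6°
Leg 3: dist=15346.5 km, bearing=175.7°
Total: 35170.6 km

Leg 1: φ1=-0.1855285, φ2=-0.9277874, Δφ=-0.7422589, Δλ=1.5194156 rad; a=sin²(Δφ/2)+cosφ1·cosφ2·sin²(Δλ/2)=0.4110532825; c=2·atan2(√a, √(1-a))=1.391951001; dist=6371·c=8868.120 ≈ 8868.1 km; running total=8868.1 km
Leg 1 bearing: y=sinΔλ·cosφ2=0.59881491, x=cosφ1·sinφ2-sinφ1·cosφ2·cosΔλ=-0.78088067; θ=atan2(y, x)=142.5174° ≈ 142.5°
Leg 2: φ1=-0.9277874, φ2=0.1880173, Δφ=1.1158047, Δλ=-1.5686566 rad; a=sin²(Δφ/2)+cosφ1·cosφ2·sin²(Δλ/2)=0.5741619997; c=2·atan2(√a, √(1-a))=1.719669637; dist=6371·c=10956.015 ≈ 10956.0 km; running total=19824.1 km
Leg 2 bearing: y=sinΔλ·cosφ2=-0.98237450, x=cosφ1·sinφ2-sinφ1·cosφ2·cosΔλ=0.11375559; θ=atan2(y, x)=-83.3948° <0 so +360° → 276.6052° ≈ 276.6°
Leg 3: φ1=0.1880173, φ2=-0.9177639, Δφ=-1.1057813, Δλ=3.0590630 rad; a=sin²(Δφ/2)+cosφ1·cosφ2·sin²(Δλ/2)=0.8716558848; c=2·atan2(√a, √(1-a))=2.408803897; dist=6371·c=15346.490 ≈ 15346.5 km; running total=35170.6 km
Leg 3 bearing: y=sinΔλ·cosφ2=0.05008791, x=cosφ1·sinφ2-sinφ1·cosφ2·cosΔλ=-0.66706732; θ=atan2(y, x)=175.7059° ≈ 175.7°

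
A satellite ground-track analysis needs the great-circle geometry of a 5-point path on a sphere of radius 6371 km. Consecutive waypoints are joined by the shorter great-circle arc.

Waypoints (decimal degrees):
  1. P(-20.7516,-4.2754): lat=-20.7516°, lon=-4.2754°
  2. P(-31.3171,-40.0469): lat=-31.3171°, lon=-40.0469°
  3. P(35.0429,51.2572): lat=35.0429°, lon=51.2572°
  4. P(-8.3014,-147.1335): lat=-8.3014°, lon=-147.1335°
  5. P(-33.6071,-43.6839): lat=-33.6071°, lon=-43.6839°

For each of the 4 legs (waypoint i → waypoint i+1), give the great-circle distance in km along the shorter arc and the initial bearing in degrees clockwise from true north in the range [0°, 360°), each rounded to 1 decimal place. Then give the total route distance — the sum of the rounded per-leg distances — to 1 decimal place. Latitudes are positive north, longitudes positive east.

Leg 1: φ1=-0.3621837, φ2=-0.5465865, Δφ=-0.1844028, Δλ=-0.6243305 rad; a=sin²(Δφ/2)+cosφ1·cosφ2·sin²(Δλ/2)=0.0838296156; c=2·atan2(√a, √(1-a))=0.587478737; dist=6371·c=3742.827 ≈ 3742.8 km; running total=3742.8 km
Leg 1 bearing: y=sinΔλ·cosφ2=-0.49938681, x=cosφ1·sinφ2-sinφ1·cosφ2·cosΔλ=-0.24046135; θ=atan2(y, x)=-115.7114° <0 so +360° → 244.2886° ≈ 244.3°
Leg 2: φ1=-0.5465865, φ2=0.6116140, Δφ=1.1582005, Δλ=1.5935572 rad; a=sin²(Δφ/2)+cosφ1·cosφ2·sin²(Δλ/2)=0.6571836510; c=2·atan2(√a, √(1-a))=1.890586419; dist=6371·c=12044.926 ≈ 12044.9 km; running total=15787.7 km
Leg 2 bearing: y=sinΔλ·cosφ2=0.81851029, x=cosφ1·sinφ2-sinφ1·cosφ2·cosΔλ=0.48084728; θ=atan2(y, x)=59.5672° ≈ 59.6°
Leg 3: φ1=0.6116140, φ2=-0.1448868, Δφ=-0.7565007, Δλ=-3.4625709 rad; a=sin²(Δφ/2)+cosφ1·cosφ2·sin²(Δλ/2)=0.9258347062; c=2·atan2(√a, √(1-a))=2.589958842; dist=6371·c=16500.628 ≈ 16500.6 km; running total=32288.3 km
Leg 3 bearing: y=sinΔλ·cosφ2=0.31218934, x=cosφ1·sinφ2-sinφ1·cosφ2·cosΔλ=0.42094777; θ=atan2(y, x)=36.5619° ≈ 36.6°
Leg 4: φ1=-0.1448868, φ2=-0.5865545, Δφ=-0.4416678, Δλ=1.8055361 rad; a=sin²(Δφ/2)+cosφ1·cosφ2·sin²(Δλ/2)=0.5558848423; c=2·atan2(√a, √(1-a))=1.682800042; dist=6371·c=10721.119 ≈ 10721.1 km; running total=43009.4 km
Leg 4 bearing: y=sinΔλ·cosφ2=0.81001159, x=cosφ1·sinφ2-sinφ1·cosφ2·cosΔλ=-0.57566376; θ=atan2(y, x)=125.4009° ≈ 125.4°

Leg 1: dist=3742.8 km, bearing=244.3°
Leg 2: dist=12044.9 km, bearing=59.6°
Leg 3: dist=16500.6 km, bearing=36.6°
Leg 4: dist=10721.1 km, bearing=125.4°
Total: 43009.4 km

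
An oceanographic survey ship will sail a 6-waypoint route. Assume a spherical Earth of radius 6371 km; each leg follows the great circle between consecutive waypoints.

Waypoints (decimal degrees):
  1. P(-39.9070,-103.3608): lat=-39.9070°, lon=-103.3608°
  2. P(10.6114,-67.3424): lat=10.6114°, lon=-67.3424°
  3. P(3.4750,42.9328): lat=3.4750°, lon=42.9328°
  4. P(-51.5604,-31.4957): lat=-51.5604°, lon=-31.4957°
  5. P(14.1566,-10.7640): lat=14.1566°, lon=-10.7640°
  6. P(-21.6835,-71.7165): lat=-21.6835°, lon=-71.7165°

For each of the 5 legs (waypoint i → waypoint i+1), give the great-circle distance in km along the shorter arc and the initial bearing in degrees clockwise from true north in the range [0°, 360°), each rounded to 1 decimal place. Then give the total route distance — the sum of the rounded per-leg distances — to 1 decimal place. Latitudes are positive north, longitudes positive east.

Leg 1: φ1=-0.6965085, φ2=0.1852039, Δφ=0.8817124, Δλ=0.6286397 rad; a=sin²(Δφ/2)+cosφ1·cosφ2·sin²(Δλ/2)=0.2541535787; c=2·atan2(√a, √(1-a))=1.056763560; dist=6371·c=6732.641 ≈ 6732.6 km; running total=6732.6 km
Leg 1 bearing: y=sinΔλ·cosφ2=0.57798871, x=cosφ1·sinφ2-sinφ1·cosφ2·cosΔλ=0.65128120; θ=atan2(y, x)=41.5879° ≈ 41.6°
Leg 2: φ1=0.1852039, φ2=0.0606502, Δφ=-0.1245537, Δλ=1.9246653 rad; a=sin²(Δφ/2)+cosφ1·cosφ2·sin²(Δλ/2)=0.6644078051; c=2·atan2(√a, √(1-a))=1.905845501; dist=6371·c=12142.142 ≈ 12142.1 km; running total=18874.7 km
Leg 2 bearing: y=sinΔλ·cosφ2=0.93631428, x=cosφ1·sinφ2-sinφ1·cosφ2·cosΔλ=0.12327150; θ=atan2(y, x)=82.4998° ≈ 82.5°
Leg 3: φ1=0.0606502, φ2=-0.8998987, Δφ=-0.9605489, Δλ=-1.2990224 rad; a=sin²(Δφ/2)+cosφ1·cosφ2·sin²(Δλ/2)=0.4404480686; c=2·atan2(√a, √(1-a))=1.451409055; dist=6371·c=9246.927 ≈ 9246.9 km; running total=28121.6 km
Leg 3 bearing: y=sinΔλ·cosφ2=-0.59887093, x=cosφ1·sinφ2-sinφ1·cosφ2·cosΔλ=-0.79193931; θ=atan2(y, x)=-142.9031° <0 so +360° → 217.0969° ≈ 217.1°
Leg 4: φ1=-0.8998987, φ2=0.2470793, Δφ=1.1469780, Δλ=0.3618364 rad; a=sin²(Δφ/2)+cosφ1·cosφ2·sin²(Δλ/2)=0.3138944908; c=2·atan2(√a, √(1-a))=1.189406258; dist=6371·c=7577.707 ≈ 7577.7 km; running total=35699.3 km
Leg 4 bearing: y=sinΔλ·cosφ2=0.34324191, x=cosφ1·sinφ2-sinφ1·cosφ2·cosΔλ=0.86234793; θ=atan2(y, x)=21.7041° ≈ 21.7°
Leg 5: φ1=0.2470793, φ2=-0.3784485, Δφ=-0.6255277, Δλ=-1.0638218 rad; a=sin²(Δφ/2)+cosφ1·cosφ2·sin²(Δλ/2)=0.3264444263; c=2·atan2(√a, √(1-a))=1.216307364; dist=6371·c=7749.094 ≈ 7749.1 km; running total=43448.4 km
Leg 5 bearing: y=sinΔλ·cosφ2=-0.81235699, x=cosφ1·sinφ2-sinφ1·cosφ2·cosΔλ=-0.46860428; θ=atan2(y, x)=-119.9783° <0 so +360° → 240.0217° ≈ 240.0°

Leg 1: dist=6732.6 km, bearing=41.6°
Leg 2: dist=12142.1 km, bearing=82.5°
Leg 3: dist=9246.9 km, bearing=217.1°
Leg 4: dist=7577.7 km, bearing=21.7°
Leg 5: dist=7749.1 km, bearing=240.0°
Total: 43448.4 km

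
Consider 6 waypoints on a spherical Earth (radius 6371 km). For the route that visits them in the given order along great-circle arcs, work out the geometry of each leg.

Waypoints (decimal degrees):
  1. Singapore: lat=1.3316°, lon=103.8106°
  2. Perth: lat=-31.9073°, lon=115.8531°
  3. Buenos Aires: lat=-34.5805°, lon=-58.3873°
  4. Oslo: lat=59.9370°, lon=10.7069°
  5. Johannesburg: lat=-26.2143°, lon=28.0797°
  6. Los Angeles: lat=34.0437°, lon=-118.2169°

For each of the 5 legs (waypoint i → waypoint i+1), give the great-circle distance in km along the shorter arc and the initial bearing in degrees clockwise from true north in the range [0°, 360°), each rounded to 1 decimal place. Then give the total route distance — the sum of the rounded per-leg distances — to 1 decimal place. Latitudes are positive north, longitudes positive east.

Leg 1: dist=3907.7 km, bearing=162.1°
Leg 2: dist=12597.5 km, bearing=185.2°
Leg 3: dist=12245.1 km, bearing=29.9°
Leg 4: dist=9710.4 km, bearing=164.4°
Leg 5: dist=16675.5 km, bearing=293.3°
Total: 55136.2 km

Leg 1: φ1=0.0232408, φ2=-0.5568874, Δφ=-0.5801282, Δλ=0.2101813 rad; a=sin²(Δφ/2)+cosφ1·cosφ2·sin²(Δλ/2)=0.0911421689; c=2·atan2(√a, √(1-a))=0.613365034; dist=6371·c=3907.749 ≈ 3907.7 km; running total=3907.7 km
Leg 1 bearing: y=sinΔλ·cosφ2=0.17711302, x=cosφ1·sinφ2-sinφ1·cosφ2·cosΔλ=-0.54769706; θ=atan2(y, x)=162.0799° ≈ 162.1°
Leg 2: φ1=-0.5568874, φ2=-0.6035436, Δφ=-0.0466561, Δλ=-3.0410687 rad; a=sin²(Δφ/2)+cosφ1·cosφ2·sin²(Δλ/2)=0.6977079717; c=2·atan2(√a, √(1-a))=1.977316983; dist=6371·c=12597.487 ≈ 12597.5 km; running total=16505.2 km
Leg 2 bearing: y=sinΔλ·cosφ2=-0.08262505, x=cosφ1·sinφ2-sinφ1·cosφ2·cosΔλ=-0.91477830; θ=atan2(y, x)=-174.8389° <0 so +360° → 185.1611° ≈ 185.2°
Leg 3: φ1=-0.6035436, φ2=1.0460980, Δφ=1.6496416, Δλ=1.2059213 rad; a=sin²(Δφ/2)+cosφ1·cosφ2·sin²(Δλ/2)=0.6720185301; c=2·atan2(√a, √(1-a))=1.922009376; dist=6371·c=12245.122 ≈ 12245.1 km; running total=28750.3 km
Leg 3 bearing: y=sinΔλ·cosφ2=0.46797345, x=cosφ1·sinφ2-sinφ1·cosφ2·cosΔλ=0.81402663; θ=atan2(y, x)=29.8940° ≈ 29.9°
Leg 4: φ1=1.0460980, φ2=-0.4575258, Δφ=-1.5036238, Δλ=0.3032126 rad; a=sin²(Δφ/2)+cosφ1·cosφ2·sin²(Δλ/2)=0.4766899728; c=2·atan2(√a, √(1-a))=1.524159368; dist=6371·c=9710.419 ≈ 9710.4 km; running total=38460.7 km
Leg 4 bearing: y=sinΔλ·cosφ2=0.26787745, x=cosφ1·sinφ2-sinφ1·cosφ2·cosΔλ=-0.96232440; θ=atan2(y, x)=164.4447° ≈ 164.4°
Leg 5: φ1=-0.4575258, φ2=0.5941747, Δφ=1.0517005, Δλ=-2.5533574 rad; a=sin²(Δφ/2)+cosφ1·cosφ2·sin²(Δλ/2)=0.9328652637; c=2·atan2(√a, √(1-a))=2.617404426; dist=6371·c=16675.484 ≈ 16675.5 km; running total=55136.2 km
Leg 5 bearing: y=sinΔλ·cosφ2=-0.45979101, x=cosφ1·sinφ2-sinφ1·cosφ2·cosΔλ=0.19774449; θ=atan2(y, x)=-66.7287° <0 so +360° → 293.2713° ≈ 293.3°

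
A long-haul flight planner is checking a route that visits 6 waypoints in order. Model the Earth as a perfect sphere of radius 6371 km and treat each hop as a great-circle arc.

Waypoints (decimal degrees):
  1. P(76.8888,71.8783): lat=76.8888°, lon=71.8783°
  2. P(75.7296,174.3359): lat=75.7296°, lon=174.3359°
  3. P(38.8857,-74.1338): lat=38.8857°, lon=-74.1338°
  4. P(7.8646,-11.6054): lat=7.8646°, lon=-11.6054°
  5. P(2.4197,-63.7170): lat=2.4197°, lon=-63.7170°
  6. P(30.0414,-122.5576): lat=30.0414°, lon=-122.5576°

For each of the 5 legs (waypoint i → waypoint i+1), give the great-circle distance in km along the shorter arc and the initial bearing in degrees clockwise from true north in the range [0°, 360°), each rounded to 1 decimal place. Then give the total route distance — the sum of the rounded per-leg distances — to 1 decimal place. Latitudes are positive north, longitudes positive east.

Leg 1: φ1=1.3419627, φ2=1.3217309, Δφ=-0.0202319, Δλ=1.7882225 rad; a=sin²(Δφ/2)+cosφ1·cosφ2·sin²(Δλ/2)=0.0340914118; c=2·atan2(√a, √(1-a))=0.371408250; dist=6371·c=2366.242 ≈ 2366.2 km; running total=2366.2 km
Leg 1 bearing: y=sinΔλ·cosφ2=0.24069479, x=cosφ1·sinφ2-sinφ1·cosφ2·cosΔλ=0.27162984; θ=atan2(y, x)=41.5446° ≈ 41.5°
Leg 2: φ1=1.3217309, φ2=0.6786835, Δφ=-0.6430474, Δλ=-4.3366144 rad; a=sin²(Δφ/2)+cosφ1·cosφ2·sin²(Δλ/2)=0.2310093469; c=2·atan2(√a, √(1-a))=1.002755830; dist=6371·c=6388.557 ≈ 6388.6 km; running total=8754.8 km
Leg 2 bearing: y=sinΔλ·cosφ2=0.72408593, x=cosφ1·sinφ2-sinφ1·cosφ2·cosΔλ=0.43159667; θ=atan2(y, x)=59.2026° ≈ 59.2°
Leg 3: φ1=0.6786835, φ2=0.1372632, Δφ=-0.5414203, Δλ=1.0913265 rad; a=sin²(Δφ/2)+cosφ1·cosφ2·sin²(Δλ/2)=0.2791977470; c=2·atan2(√a, √(1-a))=1.113410110; dist=6371·c=7093.536 ≈ 7093.5 km; running total=15848.3 km
Leg 3 bearing: y=sinΔλ·cosφ2=0.87889440, x=cosφ1·sinφ2-sinφ1·cosφ2·cosΔλ=-0.18036102; θ=atan2(y, x)=101.5969° ≈ 101.6°
Leg 4: φ1=0.1372632, φ2=0.0422317, Δφ=-0.0950314, Δλ=-0.9095190 rad; a=sin²(Δφ/2)+cosφ1·cosφ2·sin²(Δλ/2)=0.1932081884; c=2·atan2(√a, √(1-a))=0.910205336; dist=6371·c=5798.918 ≈ 5798.9 km; running total=21647.2 km
Leg 4 bearing: y=sinΔλ·cosφ2=-0.78850476, x=cosφ1·sinφ2-sinφ1·cosφ2·cosΔλ=-0.04213534; θ=atan2(y, x)=-93.0588° <0 so +360° → 266.9412° ≈ 266.9°
Leg 5: φ1=0.0422317, φ2=0.5243213, Δφ=0.4820896, Δλ=-1.0269622 rad; a=sin²(Δφ/2)+cosφ1·cosφ2·sin²(Δλ/2)=0.2656754464; c=2·atan2(√a, √(1-a))=1.083035394; dist=6371·c=6900.018 ≈ 6900.0 km; running total=28547.2 km
Leg 5 bearing: y=sinΔλ·cosφ2=-0.74077554, x=cosφ1·sinφ2-sinφ1·cosφ2·cosΔλ=0.48126876; θ=atan2(y, x)=-56.9889° <0 so +360° → 303.0111° ≈ 303.0°

Leg 1: dist=2366.2 km, bearing=41.5°
Leg 2: dist=6388.6 km, bearing=59.2°
Leg 3: dist=7093.5 km, bearing=101.6°
Leg 4: dist=5798.9 km, bearing=266.9°
Leg 5: dist=6900.0 km, bearing=303.0°
Total: 28547.2 km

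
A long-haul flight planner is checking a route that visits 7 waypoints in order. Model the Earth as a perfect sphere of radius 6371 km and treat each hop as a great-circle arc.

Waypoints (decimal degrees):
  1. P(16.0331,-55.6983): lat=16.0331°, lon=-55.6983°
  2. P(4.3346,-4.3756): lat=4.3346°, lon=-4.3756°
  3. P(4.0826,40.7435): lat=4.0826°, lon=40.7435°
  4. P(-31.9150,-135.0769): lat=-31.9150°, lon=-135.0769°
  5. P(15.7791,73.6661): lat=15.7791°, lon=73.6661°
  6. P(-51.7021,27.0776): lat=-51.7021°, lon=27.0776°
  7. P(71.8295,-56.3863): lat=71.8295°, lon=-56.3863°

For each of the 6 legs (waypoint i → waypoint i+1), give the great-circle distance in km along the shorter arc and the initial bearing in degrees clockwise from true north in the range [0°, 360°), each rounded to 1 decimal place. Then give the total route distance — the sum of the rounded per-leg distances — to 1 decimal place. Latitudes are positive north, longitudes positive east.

Leg 1: φ1=0.2798304, φ2=0.0756530, Δφ=-0.2041773, Δλ=0.8957501 rad; a=sin²(Δφ/2)+cosφ1·cosφ2·sin²(Δλ/2)=0.1901090804; c=2·atan2(√a, √(1-a))=0.902331646; dist=6371·c=5748.755 ≈ 5748.8 km; running total=5748.8 km
Leg 1 bearing: y=sinΔλ·cosφ2=0.77844507, x=cosφ1·sinφ2-sinφ1·cosφ2·cosΔλ=-0.09946733; θ=atan2(y, x)=97.2816° ≈ 97.3°
Leg 2: φ1=0.0756530, φ2=0.0712548, Δφ=-0.0043982, Δλ=0.7874769 rad; a=sin²(Δφ/2)+cosφ1·cosφ2·sin²(Δλ/2)=0.1463937320; c=2·atan2(√a, √(1-a))=0.785248592; dist=6371·c=5002.819 ≈ 5002.8 km; running total=10751.6 km
Leg 2 bearing: y=sinΔλ·cosφ2=0.70677706, x=cosφ1·sinφ2-sinφ1·cosφ2·cosΔλ=0.01779367; θ=atan2(y, x)=88.5578° ≈ 88.6°
Leg 3: φ1=0.0712548, φ2=-0.5570218, Δφ=-0.6282766, Δλ=-3.0686449 rad; a=sin²(Δφ/2)+cosφ1·cosφ2·sin²(Δλ/2)=0.9410326732; c=2·atan2(√a, √(1-a))=2.651024538; dist=6371·c=16889.677 ≈ 16889.7 km; running total=27641.3 km
Leg 3 bearing: y=sinΔλ·cosφ2=-0.06186560, x=cosφ1·sinφ2-sinφ1·cosφ2·cosΔλ=-0.46704750; θ=atan2(y, x)=-172.4545° <0 so +360° → 187.5455° ≈ 187.5°
Leg 4: φ1=-0.5570218, φ2=0.2753972, Δφ=0.8324191, Δλ=3.6432526 rad; a=sin²(Δφ/2)+cosφ1·cosφ2·sin²(Δλ/2)=0.9299789155; c=2·atan2(√a, √(1-a))=2.605983368; dist=6371·c=16602.720 ≈ 16602.7 km; running total=44244.0 km
Leg 4 bearing: y=sinΔλ·cosφ2=-0.46276071, x=cosφ1·sinφ2-sinφ1·cosφ2·cosΔλ=-0.21523256; θ=atan2(y, x)=-114.9434° <0 so +360° → 245.0566° ≈ 245.1°
Leg 5: φ1=0.2753972, φ2=-0.9023719, Δφ=-1.1777691, Δλ=-0.8131227 rad; a=sin²(Δφ/2)+cosφ1·cosφ2·sin²(Δλ/2)=0.4017731755; c=2·atan2(√a, √(1-a))=1.373056557; dist=6371·c=8747.743 ≈ 8747.7 km; running total=52991.7 km
Leg 5 bearing: y=sinΔλ·cosφ2=-0.45020937, x=cosφ1·sinφ2-sinφ1·cosφ2·cosΔλ=-0.87104391; θ=atan2(y, x)=-152.6673° <0 so +360° → 207.3327° ≈ 207.3°
Leg 6: φ1=-0.9023719, φ2=1.2536613, Δφ=2.1560332, Δλ=-1.4567199 rad; a=sin²(Δφ/2)+cosφ1·cosφ2·sin²(Δλ/2)=0.8618319665; c=2·atan2(√a, √(1-a))=2.379892850; dist=6371·c=15162.297 ≈ 15162.3 km; running total=68154.0 km
Leg 6 bearing: y=sinΔλ·cosφ2=-0.30981887, x=cosφ1·sinφ2-sinφ1·cosφ2·cosΔλ=0.61670315; θ=atan2(y, x)=-26.6740° <0 so +360° → 333.3260° ≈ 333.3°

Leg 1: dist=5748.8 km, bearing=97.3°
Leg 2: dist=5002.8 km, bearing=88.6°
Leg 3: dist=16889.7 km, bearing=187.5°
Leg 4: dist=16602.7 km, bearing=245.1°
Leg 5: dist=8747.7 km, bearing=207.3°
Leg 6: dist=15162.3 km, bearing=333.3°
Total: 68154.0 km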